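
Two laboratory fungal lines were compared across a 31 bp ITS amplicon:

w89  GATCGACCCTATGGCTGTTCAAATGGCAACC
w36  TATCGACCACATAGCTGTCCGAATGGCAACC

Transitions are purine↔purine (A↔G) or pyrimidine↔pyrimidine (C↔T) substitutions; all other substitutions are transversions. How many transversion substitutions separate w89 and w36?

The sequences differ at positions 1 (G/T, transversion), 9 (C/A, transversion), 10 (T/C, transition), 13 (G/A, transition), 19 (T/C, transition), 21 (A/G, transition).
Of the 6 differences, 4 transitions and 2 transversions, so the answer is 2.

2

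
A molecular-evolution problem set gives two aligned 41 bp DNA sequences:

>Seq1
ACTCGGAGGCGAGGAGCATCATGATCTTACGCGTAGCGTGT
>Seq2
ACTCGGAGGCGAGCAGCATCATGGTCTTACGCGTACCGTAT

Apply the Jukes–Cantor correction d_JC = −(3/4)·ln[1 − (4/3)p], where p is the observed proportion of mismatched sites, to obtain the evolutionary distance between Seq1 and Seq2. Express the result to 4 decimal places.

0.1045

The sequences differ at positions 14 (G/C), 24 (A/G), 36 (G/C), 40 (G/A).
p = 4/41 = 0.097561.
d = −0.75 · ln(1 − (4/3)·0.097561) = −0.75 · ln(0.869919) = −0.75 · (-0.139355) = 0.1045.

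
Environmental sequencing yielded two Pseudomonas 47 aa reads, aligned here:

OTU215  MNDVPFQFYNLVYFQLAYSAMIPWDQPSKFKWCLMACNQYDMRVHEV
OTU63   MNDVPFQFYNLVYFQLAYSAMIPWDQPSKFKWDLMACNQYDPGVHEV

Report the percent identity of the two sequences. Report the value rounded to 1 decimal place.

93.6%

Mismatches occur at site 33 (C/D), site 42 (M/P), site 43 (R/G).
44 of the 47 sites match, so the percent identity is 44/47 × 100 = 93.6%.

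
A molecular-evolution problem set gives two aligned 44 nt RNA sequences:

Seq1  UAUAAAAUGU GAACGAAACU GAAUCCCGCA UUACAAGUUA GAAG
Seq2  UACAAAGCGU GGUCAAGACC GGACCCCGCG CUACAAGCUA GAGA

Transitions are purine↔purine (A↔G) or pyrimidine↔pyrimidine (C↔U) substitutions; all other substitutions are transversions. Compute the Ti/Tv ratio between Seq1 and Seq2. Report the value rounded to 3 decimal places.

14.000

Mismatches occur at site 3 (U↔C, transition), site 7 (A↔G, transition), site 8 (U↔C, transition), site 12 (A↔G, transition), site 13 (A↔U, transversion), site 15 (G↔A, transition), site 17 (A↔G, transition), site 20 (U↔C, transition), site 22 (A↔G, transition), site 24 (U↔C, transition), site 30 (A↔G, transition), site 31 (U↔C, transition), site 38 (U↔C, transition), site 43 (A↔G, transition), site 44 (G↔A, transition).
Of the 15 differences, 14 transitions and 1 transversion, so Ti/Tv = 14/1 = 14.000.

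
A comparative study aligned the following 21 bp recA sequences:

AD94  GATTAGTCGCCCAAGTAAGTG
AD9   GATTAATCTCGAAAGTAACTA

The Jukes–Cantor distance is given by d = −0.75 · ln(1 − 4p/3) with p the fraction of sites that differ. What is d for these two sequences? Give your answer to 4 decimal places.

0.3597

Mismatches occur at site 6 (G/A), site 9 (G/T), site 11 (C/G), site 12 (C/A), site 19 (G/C), site 21 (G/A).
p = 6/21 = 0.285714.
d = −0.75 · ln(1 − (4/3)·0.285714) = −0.75 · ln(0.619048) = −0.75 · (-0.479572) = 0.3597.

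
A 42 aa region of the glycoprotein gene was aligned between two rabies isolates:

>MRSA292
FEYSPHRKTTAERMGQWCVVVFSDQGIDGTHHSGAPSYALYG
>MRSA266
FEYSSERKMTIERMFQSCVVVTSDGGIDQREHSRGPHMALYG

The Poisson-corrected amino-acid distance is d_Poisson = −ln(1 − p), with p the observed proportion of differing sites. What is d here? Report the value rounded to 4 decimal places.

0.4418

The sequences differ at positions 5 (P/S), 6 (H/E), 9 (T/M), 11 (A/I), 15 (G/F), 17 (W/S), 22 (F/T), 25 (Q/G), 29 (G/Q), 30 (T/R), 31 (H/E), 34 (G/R), 35 (A/G), 37 (S/H), 38 (Y/M).
p = 15/42 = 0.357143.
d = −ln(1 − 0.357143) = −ln(0.642857) = 0.4418.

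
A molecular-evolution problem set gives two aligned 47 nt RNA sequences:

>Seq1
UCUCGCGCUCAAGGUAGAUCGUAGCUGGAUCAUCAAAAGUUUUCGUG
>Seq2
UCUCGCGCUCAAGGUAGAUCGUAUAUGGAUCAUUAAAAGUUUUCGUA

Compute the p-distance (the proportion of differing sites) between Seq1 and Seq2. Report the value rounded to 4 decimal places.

Differing sites — 24:G/U; 25:C/A; 34:C/U; 47:G/A.
There are 4 differences over 47 sites, so p = 4/47 = 0.0851.

0.0851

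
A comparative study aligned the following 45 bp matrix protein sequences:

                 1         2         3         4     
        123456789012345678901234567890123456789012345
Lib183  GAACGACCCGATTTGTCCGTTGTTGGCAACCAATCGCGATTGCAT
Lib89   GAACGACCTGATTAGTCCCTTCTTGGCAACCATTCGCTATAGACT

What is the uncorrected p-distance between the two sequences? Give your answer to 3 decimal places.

0.200

The sequences differ at positions 9 (C/T), 14 (T/A), 19 (G/C), 22 (G/C), 33 (A/T), 38 (G/T), 41 (T/A), 43 (C/A), 44 (A/C).
There are 9 differences over 45 sites, so p = 9/45 = 0.200.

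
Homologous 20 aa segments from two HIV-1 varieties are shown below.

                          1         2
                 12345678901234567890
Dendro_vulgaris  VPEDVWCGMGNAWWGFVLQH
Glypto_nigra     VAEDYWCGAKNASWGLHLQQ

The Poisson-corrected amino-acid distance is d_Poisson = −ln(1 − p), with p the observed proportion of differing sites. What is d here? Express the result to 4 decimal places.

0.5108

Differing sites — 2:P/A; 5:V/Y; 9:M/A; 10:G/K; 13:W/S; 16:F/L; 17:V/H; 20:H/Q.
p = 8/20 = 0.400000.
d = −ln(1 − 0.400000) = −ln(0.600000) = 0.5108.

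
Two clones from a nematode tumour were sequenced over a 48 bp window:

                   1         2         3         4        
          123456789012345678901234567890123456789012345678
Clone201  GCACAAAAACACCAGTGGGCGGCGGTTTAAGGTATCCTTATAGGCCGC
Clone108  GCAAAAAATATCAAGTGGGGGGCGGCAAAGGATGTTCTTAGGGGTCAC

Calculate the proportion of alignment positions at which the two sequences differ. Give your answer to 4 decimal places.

Differing sites — 4:C/A; 9:A/T; 10:C/A; 11:A/T; 13:C/A; 20:C/G; 26:T/C; 27:T/A; 28:T/A; 30:A/G; 32:G/A; 34:A/G; 36:C/T; 41:T/G; 42:A/G; 45:C/T; 47:G/A.
There are 17 differences over 48 sites, so p = 17/48 = 0.3542.

0.3542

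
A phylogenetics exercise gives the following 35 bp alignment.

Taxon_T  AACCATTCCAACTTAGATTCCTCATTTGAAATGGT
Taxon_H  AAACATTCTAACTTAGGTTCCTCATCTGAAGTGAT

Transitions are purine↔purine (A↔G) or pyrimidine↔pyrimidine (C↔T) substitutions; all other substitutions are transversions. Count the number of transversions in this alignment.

Mismatches occur at site 3 (C↔A, transversion), site 9 (C↔T, transition), site 17 (A↔G, transition), site 26 (T↔C, transition), site 31 (A↔G, transition), site 34 (G↔A, transition).
Of the 6 differences, 5 transitions and 1 transversion, so the answer is 1.

1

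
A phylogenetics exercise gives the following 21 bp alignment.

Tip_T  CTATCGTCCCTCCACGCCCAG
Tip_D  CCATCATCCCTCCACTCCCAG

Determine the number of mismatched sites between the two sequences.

3

The sequences differ at positions 2 (T/C), 6 (G/A), 16 (G/T).
That gives 3 mismatches out of 21 aligned sites, so the Hamming distance is 3.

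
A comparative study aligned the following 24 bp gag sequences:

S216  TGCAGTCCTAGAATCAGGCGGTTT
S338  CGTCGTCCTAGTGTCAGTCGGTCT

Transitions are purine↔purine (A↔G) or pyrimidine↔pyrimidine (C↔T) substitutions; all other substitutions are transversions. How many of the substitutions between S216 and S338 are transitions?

4

Differing sites — 1:T/C (Ti); 3:C/T (Ti); 4:A/C (Tv); 12:A/T (Tv); 13:A/G (Ti); 18:G/T (Tv); 23:T/C (Ti).
Of the 7 differences, 4 transitions and 3 transversions, so the answer is 4.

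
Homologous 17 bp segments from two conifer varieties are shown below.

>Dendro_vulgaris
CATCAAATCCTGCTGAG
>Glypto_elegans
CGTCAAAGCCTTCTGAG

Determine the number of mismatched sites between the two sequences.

Mismatches occur at site 2 (A/G), site 8 (T/G), site 12 (G/T).
That gives 3 mismatches out of 17 aligned sites, so the Hamming distance is 3.

3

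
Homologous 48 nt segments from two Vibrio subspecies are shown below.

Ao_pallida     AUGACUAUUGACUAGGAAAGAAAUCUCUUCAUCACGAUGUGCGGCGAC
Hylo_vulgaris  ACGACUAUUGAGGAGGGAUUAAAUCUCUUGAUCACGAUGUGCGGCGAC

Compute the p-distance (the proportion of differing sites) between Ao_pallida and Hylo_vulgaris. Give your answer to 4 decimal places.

0.1458

The sequences differ at positions 2 (U/C), 12 (C/G), 13 (U/G), 17 (A/G), 19 (A/U), 20 (G/U), 30 (C/G).
There are 7 differences over 48 sites, so p = 7/48 = 0.1458.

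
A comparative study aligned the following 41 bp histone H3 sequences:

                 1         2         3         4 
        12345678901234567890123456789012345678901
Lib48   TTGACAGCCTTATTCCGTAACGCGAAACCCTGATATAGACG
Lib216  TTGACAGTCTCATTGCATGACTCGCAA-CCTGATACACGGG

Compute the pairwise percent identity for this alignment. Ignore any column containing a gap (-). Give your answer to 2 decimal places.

72.50%

Excluding the 1 gap column leaves 40 comparable sites.
Differing sites — 8:C/T; 11:T/C; 15:C/G; 17:G/A; 19:A/G; 22:G/T; 25:A/C; 36:T/C; 38:G/C; 39:A/G; 40:C/G.
29 of the 40 comparable sites match, so the percent identity is 29/40 × 100 = 72.50%.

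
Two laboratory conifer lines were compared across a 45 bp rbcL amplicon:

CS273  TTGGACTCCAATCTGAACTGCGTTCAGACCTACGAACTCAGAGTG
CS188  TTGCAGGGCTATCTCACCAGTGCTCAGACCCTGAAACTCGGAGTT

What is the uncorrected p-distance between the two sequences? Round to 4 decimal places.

The sequences differ at positions 4 (G/C), 6 (C/G), 7 (T/G), 8 (C/G), 10 (A/T), 15 (G/C), 17 (A/C), 19 (T/A), 21 (C/T), 23 (T/C), 31 (T/C), 32 (A/T), 33 (C/G), 34 (G/A), 40 (A/G), 45 (G/T).
There are 16 differences over 45 sites, so p = 16/45 = 0.3556.

0.3556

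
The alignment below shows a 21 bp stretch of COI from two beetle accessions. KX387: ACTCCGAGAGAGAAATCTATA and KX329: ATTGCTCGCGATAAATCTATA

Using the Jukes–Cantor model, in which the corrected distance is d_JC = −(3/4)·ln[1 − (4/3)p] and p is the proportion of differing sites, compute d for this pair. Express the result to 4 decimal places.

Differing sites — 2:C/T; 4:C/G; 6:G/T; 7:A/C; 9:A/C; 12:G/T.
p = 6/21 = 0.285714.
d = −0.75 · ln(1 − (4/3)·0.285714) = −0.75 · ln(0.619048) = −0.75 · (-0.479572) = 0.3597.

0.3597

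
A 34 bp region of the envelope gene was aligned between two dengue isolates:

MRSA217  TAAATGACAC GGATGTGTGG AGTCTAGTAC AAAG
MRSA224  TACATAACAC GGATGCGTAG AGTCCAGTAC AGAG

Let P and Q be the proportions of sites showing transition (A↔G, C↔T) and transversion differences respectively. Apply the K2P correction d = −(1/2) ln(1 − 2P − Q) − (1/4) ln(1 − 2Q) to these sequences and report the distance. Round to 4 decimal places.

Differing sites — 3:A/C (Tv); 6:G/A (Ti); 16:T/C (Ti); 19:G/A (Ti); 25:T/C (Ti); 32:A/G (Ti).
Of the 6 differences, 5 transitions and 1 transversion over 34 sites: P = 5/34 = 0.147059, Q = 1/34 = 0.029412.
d = −0.5·ln(0.676470) − 0.25·ln(0.941176) = −0.5·(-0.390867) − 0.25·(-0.060625) = 0.2106.

0.2106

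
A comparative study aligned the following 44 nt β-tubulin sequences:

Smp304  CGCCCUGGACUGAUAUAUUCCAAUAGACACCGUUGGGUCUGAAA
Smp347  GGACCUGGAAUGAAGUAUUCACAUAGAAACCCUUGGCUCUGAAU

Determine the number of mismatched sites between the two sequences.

Differing sites — 1:C/G; 3:C/A; 10:C/A; 14:U/A; 15:A/G; 21:C/A; 22:A/C; 28:C/A; 32:G/C; 37:G/C; 44:A/U.
That gives 11 mismatches out of 44 aligned sites, so the Hamming distance is 11.

11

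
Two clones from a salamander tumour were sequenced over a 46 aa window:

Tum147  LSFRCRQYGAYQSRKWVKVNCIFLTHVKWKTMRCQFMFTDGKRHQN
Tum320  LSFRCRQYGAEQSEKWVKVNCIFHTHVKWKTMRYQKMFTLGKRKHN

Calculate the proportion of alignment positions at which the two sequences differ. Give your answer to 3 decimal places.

Mismatches occur at site 11 (Y→E), site 14 (R→E), site 24 (L→H), site 34 (C→Y), site 36 (F→K), site 40 (D→L), site 44 (H→K), site 45 (Q→H).
There are 8 differences over 46 sites, so p = 8/46 = 0.174.

0.174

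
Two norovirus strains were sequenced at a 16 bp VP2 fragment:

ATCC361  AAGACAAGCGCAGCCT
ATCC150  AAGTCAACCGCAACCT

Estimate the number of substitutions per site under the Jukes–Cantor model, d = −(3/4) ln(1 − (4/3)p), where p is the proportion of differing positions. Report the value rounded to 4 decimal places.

Mismatches occur at site 4 (A/T), site 8 (G/C), site 13 (G/A).
p = 3/16 = 0.187500.
d = −0.75 · ln(1 − (4/3)·0.187500) = −0.75 · ln(0.750000) = −0.75 · (-0.287682) = 0.2158.

0.2158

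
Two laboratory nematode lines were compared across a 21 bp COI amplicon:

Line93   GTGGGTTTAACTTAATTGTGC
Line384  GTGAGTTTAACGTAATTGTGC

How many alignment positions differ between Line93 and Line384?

Mismatches occur at site 4 (G→A), site 12 (T→G).
That gives 2 mismatches out of 21 aligned sites, so the Hamming distance is 2.

2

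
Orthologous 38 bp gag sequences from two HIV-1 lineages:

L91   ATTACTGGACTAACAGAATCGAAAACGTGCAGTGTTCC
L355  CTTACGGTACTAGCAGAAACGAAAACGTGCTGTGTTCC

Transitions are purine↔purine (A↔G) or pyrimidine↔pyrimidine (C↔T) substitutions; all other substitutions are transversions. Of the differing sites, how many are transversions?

The sequences differ at positions 1 (A/C, transversion), 6 (T/G, transversion), 8 (G/T, transversion), 13 (A/G, transition), 19 (T/A, transversion), 31 (A/T, transversion).
Of the 6 differences, 1 transition and 5 transversions, so the answer is 5.

5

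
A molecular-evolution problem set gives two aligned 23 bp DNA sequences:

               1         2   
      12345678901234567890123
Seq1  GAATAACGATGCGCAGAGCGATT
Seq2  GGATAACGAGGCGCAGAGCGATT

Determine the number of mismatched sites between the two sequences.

Differing sites — 2:A/G; 10:T/G.
That gives 2 mismatches out of 23 aligned sites, so the Hamming distance is 2.

2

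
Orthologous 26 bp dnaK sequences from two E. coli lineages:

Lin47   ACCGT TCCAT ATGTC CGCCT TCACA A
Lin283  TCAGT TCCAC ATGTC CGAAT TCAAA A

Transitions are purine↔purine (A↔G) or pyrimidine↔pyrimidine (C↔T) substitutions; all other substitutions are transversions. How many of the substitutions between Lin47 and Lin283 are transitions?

1

Differing sites — 1:A/T (Tv); 3:C/A (Tv); 10:T/C (Ti); 18:C/A (Tv); 19:C/A (Tv); 24:C/A (Tv).
Of the 6 differences, 1 transition and 5 transversions, so the answer is 1.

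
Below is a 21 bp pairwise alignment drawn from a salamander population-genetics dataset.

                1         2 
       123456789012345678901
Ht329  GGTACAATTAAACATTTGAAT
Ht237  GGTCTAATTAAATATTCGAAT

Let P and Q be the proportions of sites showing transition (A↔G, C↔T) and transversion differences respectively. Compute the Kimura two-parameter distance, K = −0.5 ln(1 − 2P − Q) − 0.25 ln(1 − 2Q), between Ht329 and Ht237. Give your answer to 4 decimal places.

Mismatches occur at site 4 (A/C, transversion), site 5 (C/T, transition), site 13 (C/T, transition), site 17 (T/C, transition).
Of the 4 differences, 3 transitions and 1 transversion over 21 sites: P = 3/21 = 0.142857, Q = 1/21 = 0.047619.
d = −0.5·ln(0.666667) − 0.25·ln(0.904762) = −0.5·(-0.405465) − 0.25·(-0.100083) = 0.2278.

0.2278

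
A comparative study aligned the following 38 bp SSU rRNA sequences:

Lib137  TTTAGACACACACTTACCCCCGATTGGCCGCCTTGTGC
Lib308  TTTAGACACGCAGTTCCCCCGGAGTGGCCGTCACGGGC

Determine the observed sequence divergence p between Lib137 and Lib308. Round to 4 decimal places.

0.2368

Mismatches occur at site 10 (A↔G), site 13 (C↔G), site 16 (A↔C), site 21 (C↔G), site 24 (T↔G), site 31 (C↔T), site 33 (T↔A), site 34 (T↔C), site 36 (T↔G).
There are 9 differences over 38 sites, so p = 9/38 = 0.2368.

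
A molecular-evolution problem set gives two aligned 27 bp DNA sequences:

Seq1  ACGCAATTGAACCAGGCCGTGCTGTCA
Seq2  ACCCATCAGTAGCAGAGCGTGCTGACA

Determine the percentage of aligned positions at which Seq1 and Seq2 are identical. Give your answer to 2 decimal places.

66.67%

Differing sites — 3:G/C; 6:A/T; 7:T/C; 8:T/A; 10:A/T; 12:C/G; 16:G/A; 17:C/G; 25:T/A.
18 of the 27 sites match, so the percent identity is 18/27 × 100 = 66.67%.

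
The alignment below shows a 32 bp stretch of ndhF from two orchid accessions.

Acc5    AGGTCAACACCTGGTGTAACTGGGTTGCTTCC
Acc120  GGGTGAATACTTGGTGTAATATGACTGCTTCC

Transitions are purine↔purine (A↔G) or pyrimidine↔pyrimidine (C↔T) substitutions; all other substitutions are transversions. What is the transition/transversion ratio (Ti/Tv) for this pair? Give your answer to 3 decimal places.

The sequences differ at positions 1 (A/G, transition), 5 (C/G, transversion), 8 (C/T, transition), 11 (C/T, transition), 20 (C/T, transition), 21 (T/A, transversion), 22 (G/T, transversion), 24 (G/A, transition), 25 (T/C, transition).
Of the 9 differences, 6 transitions and 3 transversions, so Ti/Tv = 6/3 = 2.000.

2.000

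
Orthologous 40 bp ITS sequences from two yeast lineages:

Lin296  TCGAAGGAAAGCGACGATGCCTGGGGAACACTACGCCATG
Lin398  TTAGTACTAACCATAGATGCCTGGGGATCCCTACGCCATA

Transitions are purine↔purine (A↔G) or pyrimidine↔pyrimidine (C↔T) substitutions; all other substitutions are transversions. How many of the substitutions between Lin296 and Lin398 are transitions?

The sequences differ at positions 2 (C/T, transition), 3 (G/A, transition), 4 (A/G, transition), 5 (A/T, transversion), 6 (G/A, transition), 7 (G/C, transversion), 8 (A/T, transversion), 11 (G/C, transversion), 13 (G/A, transition), 14 (A/T, transversion), 15 (C/A, transversion), 28 (A/T, transversion), 30 (A/C, transversion), 40 (G/A, transition).
Of the 14 differences, 6 transitions and 8 transversions, so the answer is 6.

6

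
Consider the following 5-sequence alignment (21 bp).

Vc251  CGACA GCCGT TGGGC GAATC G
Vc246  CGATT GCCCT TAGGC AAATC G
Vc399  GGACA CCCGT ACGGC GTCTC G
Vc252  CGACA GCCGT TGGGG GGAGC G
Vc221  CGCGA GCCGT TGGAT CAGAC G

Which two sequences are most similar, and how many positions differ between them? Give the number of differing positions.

3

Pairwise Hamming distances:
  Vc251 vs Vc246: 5
  Vc251 vs Vc399: 6
  Vc251 vs Vc252: 3
  Vc251 vs Vc221: 7
  Vc246 vs Vc399: 10
  Vc246 vs Vc252: 8
  Vc246 vs Vc221: 10
  Vc399 vs Vc252: 8
  Vc399 vs Vc221: 12
  Vc252 vs Vc221: 8
The smallest is 3, between Vc251 and Vc252.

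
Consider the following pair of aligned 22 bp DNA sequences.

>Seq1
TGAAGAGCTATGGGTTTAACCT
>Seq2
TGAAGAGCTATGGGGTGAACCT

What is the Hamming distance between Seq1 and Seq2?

2

The sequences differ at positions 15 (T/G), 17 (T/G).
That gives 2 mismatches out of 22 aligned sites, so the Hamming distance is 2.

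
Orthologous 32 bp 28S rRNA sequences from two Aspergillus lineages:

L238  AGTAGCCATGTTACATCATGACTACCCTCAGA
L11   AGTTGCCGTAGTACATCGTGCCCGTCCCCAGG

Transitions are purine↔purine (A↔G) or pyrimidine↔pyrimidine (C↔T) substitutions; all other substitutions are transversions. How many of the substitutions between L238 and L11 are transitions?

Differing sites — 4:A/T (Tv); 8:A/G (Ti); 10:G/A (Ti); 11:T/G (Tv); 18:A/G (Ti); 21:A/C (Tv); 23:T/C (Ti); 24:A/G (Ti); 25:C/T (Ti); 28:T/C (Ti); 32:A/G (Ti).
Of the 11 differences, 8 transitions and 3 transversions, so the answer is 8.

8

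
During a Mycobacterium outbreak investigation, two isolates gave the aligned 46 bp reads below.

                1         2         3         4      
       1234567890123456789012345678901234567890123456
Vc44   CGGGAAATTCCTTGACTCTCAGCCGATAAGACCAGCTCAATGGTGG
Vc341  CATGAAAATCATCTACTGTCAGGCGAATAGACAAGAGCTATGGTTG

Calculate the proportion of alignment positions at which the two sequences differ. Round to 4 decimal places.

0.3261

Differing sites — 2:G/A; 3:G/T; 8:T/A; 11:C/A; 13:T/C; 14:G/T; 18:C/G; 23:C/G; 27:T/A; 28:A/T; 33:C/A; 36:C/A; 37:T/G; 39:A/T; 45:G/T.
There are 15 differences over 46 sites, so p = 15/46 = 0.3261.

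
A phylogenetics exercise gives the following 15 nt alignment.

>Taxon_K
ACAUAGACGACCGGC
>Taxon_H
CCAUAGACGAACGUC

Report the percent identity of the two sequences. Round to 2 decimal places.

Differing sites — 1:A/C; 11:C/A; 14:G/U.
12 of the 15 sites match, so the percent identity is 12/15 × 100 = 80.00%.

80.00%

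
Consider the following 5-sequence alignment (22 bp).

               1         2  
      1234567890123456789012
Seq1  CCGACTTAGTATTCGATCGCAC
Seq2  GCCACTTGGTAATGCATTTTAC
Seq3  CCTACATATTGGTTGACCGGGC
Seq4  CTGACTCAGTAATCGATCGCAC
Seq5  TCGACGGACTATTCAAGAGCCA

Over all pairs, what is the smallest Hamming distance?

3

Pairwise Hamming distances:
  Seq1 vs Seq2: 9
  Seq1 vs Seq3: 9
  Seq1 vs Seq4: 3
  Seq1 vs Seq5: 9
  Seq2 vs Seq3: 14
  Seq2 vs Seq4: 10
  Seq2 vs Seq5: 15
  Seq3 vs Seq4: 11
  Seq3 vs Seq5: 14
  Seq4 vs Seq5: 11
The smallest is 3, between Seq1 and Seq4.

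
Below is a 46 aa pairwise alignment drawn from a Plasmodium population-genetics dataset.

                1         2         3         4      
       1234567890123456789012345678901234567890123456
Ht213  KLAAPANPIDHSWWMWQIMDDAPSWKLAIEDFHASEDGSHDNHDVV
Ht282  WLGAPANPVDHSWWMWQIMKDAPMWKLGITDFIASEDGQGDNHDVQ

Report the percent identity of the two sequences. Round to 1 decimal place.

The sequences differ at positions 1 (K/W), 3 (A/G), 9 (I/V), 20 (D/K), 24 (S/M), 28 (A/G), 30 (E/T), 33 (H/I), 39 (S/Q), 40 (H/G), 46 (V/Q).
35 of the 46 sites match, so the percent identity is 35/46 × 100 = 76.1%.

76.1%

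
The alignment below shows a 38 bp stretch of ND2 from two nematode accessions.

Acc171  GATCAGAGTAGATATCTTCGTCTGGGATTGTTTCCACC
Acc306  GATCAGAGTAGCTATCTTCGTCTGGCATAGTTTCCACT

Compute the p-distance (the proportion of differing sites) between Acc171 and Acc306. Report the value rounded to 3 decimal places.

Differing sites — 12:A/C; 26:G/C; 29:T/A; 38:C/T.
There are 4 differences over 38 sites, so p = 4/38 = 0.105.

0.105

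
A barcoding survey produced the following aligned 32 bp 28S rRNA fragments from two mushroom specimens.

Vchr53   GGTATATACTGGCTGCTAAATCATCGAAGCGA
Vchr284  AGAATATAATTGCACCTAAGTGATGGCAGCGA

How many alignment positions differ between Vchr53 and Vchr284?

10

Mismatches occur at site 1 (G/A), site 3 (T/A), site 9 (C/A), site 11 (G/T), site 14 (T/A), site 15 (G/C), site 20 (A/G), site 22 (C/G), site 25 (C/G), site 27 (A/C).
That gives 10 mismatches out of 32 aligned sites, so the Hamming distance is 10.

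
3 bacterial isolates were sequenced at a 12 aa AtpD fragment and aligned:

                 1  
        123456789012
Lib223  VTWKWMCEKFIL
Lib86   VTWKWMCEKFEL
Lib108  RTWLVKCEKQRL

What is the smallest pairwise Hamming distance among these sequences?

1

Pairwise Hamming distances:
  Lib223 vs Lib86: 1
  Lib223 vs Lib108: 6
  Lib86 vs Lib108: 6
The smallest is 1, between Lib223 and Lib86.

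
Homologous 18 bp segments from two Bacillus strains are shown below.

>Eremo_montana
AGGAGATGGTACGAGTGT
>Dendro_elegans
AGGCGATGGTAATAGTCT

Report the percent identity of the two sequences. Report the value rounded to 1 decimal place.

Mismatches occur at site 4 (A→C), site 12 (C→A), site 13 (G→T), site 17 (G→C).
14 of the 18 sites match, so the percent identity is 14/18 × 100 = 77.8%.

77.8%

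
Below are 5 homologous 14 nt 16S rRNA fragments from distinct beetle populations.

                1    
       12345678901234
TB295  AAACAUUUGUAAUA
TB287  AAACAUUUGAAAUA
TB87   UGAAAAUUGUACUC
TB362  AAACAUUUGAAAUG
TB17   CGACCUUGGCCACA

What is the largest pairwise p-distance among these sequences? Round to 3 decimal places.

Pairwise Hamming distances:
  TB295 vs TB287: 1
  TB295 vs TB87: 6
  TB295 vs TB362: 2
  TB295 vs TB17: 7
  TB287 vs TB87: 7
  TB287 vs TB362: 1
  TB287 vs TB17: 7
  TB87 vs TB362: 7
  TB87 vs TB17: 10
  TB362 vs TB17: 8
The largest is 10 mismatches, between TB87 and TB17; p = 10/14 = 0.714.

0.714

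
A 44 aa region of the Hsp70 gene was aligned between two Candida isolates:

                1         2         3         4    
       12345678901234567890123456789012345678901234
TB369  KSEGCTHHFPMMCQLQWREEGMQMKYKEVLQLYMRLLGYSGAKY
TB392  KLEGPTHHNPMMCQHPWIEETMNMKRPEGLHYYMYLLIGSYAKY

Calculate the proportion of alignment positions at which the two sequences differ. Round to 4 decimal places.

Differing sites — 2:S/L; 5:C/P; 9:F/N; 15:L/H; 16:Q/P; 18:R/I; 21:G/T; 23:Q/N; 26:Y/R; 27:K/P; 29:V/G; 31:Q/H; 32:L/Y; 35:R/Y; 38:G/I; 39:Y/G; 41:G/Y.
There are 17 differences over 44 sites, so p = 17/44 = 0.3864.

0.3864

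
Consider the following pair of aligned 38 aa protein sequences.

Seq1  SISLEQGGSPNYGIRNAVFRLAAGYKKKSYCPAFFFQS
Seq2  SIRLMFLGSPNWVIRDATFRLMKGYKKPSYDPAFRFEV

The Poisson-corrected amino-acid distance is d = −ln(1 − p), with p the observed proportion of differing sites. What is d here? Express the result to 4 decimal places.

0.5021

Differing sites — 3:S/R; 5:E/M; 6:Q/F; 7:G/L; 12:Y/W; 13:G/V; 16:N/D; 18:V/T; 22:A/M; 23:A/K; 28:K/P; 31:C/D; 35:F/R; 37:Q/E; 38:S/V.
p = 15/38 = 0.394737.
d = −ln(1 − 0.394737) = −ln(0.605263) = 0.5021.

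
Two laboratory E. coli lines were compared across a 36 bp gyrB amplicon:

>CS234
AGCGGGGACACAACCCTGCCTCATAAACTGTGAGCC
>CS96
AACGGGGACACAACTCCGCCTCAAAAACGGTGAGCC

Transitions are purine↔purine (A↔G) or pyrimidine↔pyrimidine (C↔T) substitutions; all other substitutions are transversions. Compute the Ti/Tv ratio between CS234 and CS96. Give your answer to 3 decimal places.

1.500

Mismatches occur at site 2 (G→A, transition), site 15 (C→T, transition), site 17 (T→C, transition), site 24 (T→A, transversion), site 29 (T→G, transversion).
Of the 5 differences, 3 transitions and 2 transversions, so Ti/Tv = 3/2 = 1.500.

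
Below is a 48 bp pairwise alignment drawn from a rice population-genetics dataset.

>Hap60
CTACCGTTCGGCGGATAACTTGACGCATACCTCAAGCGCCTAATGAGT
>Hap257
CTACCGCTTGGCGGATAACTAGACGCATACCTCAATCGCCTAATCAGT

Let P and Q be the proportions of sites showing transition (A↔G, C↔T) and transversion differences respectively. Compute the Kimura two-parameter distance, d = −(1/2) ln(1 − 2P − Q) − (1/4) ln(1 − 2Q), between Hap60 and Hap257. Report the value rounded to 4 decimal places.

0.1122

The sequences differ at positions 7 (T/C, transition), 9 (C/T, transition), 21 (T/A, transversion), 36 (G/T, transversion), 45 (G/C, transversion).
Of the 5 differences, 2 transitions and 3 transversions over 48 sites: P = 2/48 = 0.041667, Q = 3/48 = 0.062500.
d = −0.5·ln(0.854166) − 0.25·ln(0.875000) = −0.5·(-0.157630) − 0.25·(-0.133531) = 0.1122.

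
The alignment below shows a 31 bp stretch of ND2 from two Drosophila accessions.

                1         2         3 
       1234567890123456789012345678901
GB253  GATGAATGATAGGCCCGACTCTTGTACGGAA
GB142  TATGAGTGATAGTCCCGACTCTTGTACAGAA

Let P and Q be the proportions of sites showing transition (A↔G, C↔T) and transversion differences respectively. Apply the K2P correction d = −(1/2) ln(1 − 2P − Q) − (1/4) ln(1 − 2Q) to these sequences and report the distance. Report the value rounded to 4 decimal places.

Differing sites — 1:G/T (Tv); 6:A/G (Ti); 13:G/T (Tv); 28:G/A (Ti).
Of the 4 differences, 2 transitions and 2 transversions over 31 sites: P = 2/31 = 0.064516, Q = 2/31 = 0.064516.
d = −0.5·ln(0.806452) − 0.25·ln(0.870968) = −0.5·(-0.215111) − 0.25·(-0.138150) = 0.1421.

0.1421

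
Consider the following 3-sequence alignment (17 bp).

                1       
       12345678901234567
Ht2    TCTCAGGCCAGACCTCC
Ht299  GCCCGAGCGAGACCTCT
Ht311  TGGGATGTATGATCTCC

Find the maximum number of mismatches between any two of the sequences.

11

Pairwise Hamming distances:
  Ht2 vs Ht299: 6
  Ht2 vs Ht311: 8
  Ht299 vs Ht311: 11
The largest is 11, between Ht299 and Ht311.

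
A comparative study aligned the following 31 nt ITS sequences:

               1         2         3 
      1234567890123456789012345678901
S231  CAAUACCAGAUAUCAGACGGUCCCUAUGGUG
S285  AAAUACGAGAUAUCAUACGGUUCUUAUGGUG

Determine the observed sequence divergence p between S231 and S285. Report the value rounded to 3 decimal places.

0.161

The sequences differ at positions 1 (C/A), 7 (C/G), 16 (G/U), 22 (C/U), 24 (C/U).
There are 5 differences over 31 sites, so p = 5/31 = 0.161.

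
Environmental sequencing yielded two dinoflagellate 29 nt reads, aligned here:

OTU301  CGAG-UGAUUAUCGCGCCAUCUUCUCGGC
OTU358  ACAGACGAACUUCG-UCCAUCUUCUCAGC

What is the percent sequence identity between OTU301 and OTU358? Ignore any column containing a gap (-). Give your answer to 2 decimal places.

Excluding the 2 gap columns leaves 27 comparable sites.
The sequences differ at positions 1 (C/A), 2 (G/C), 6 (U/C), 9 (U/A), 10 (U/C), 11 (A/U), 16 (G/U), 27 (G/A).
19 of the 27 comparable sites match, so the percent identity is 19/27 × 100 = 70.37%.

70.37%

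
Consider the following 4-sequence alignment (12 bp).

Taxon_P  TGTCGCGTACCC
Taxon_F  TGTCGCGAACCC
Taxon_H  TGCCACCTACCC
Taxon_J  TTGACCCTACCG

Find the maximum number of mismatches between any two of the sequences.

Pairwise Hamming distances:
  Taxon_P vs Taxon_F: 1
  Taxon_P vs Taxon_H: 3
  Taxon_P vs Taxon_J: 6
  Taxon_F vs Taxon_H: 4
  Taxon_F vs Taxon_J: 7
  Taxon_H vs Taxon_J: 5
The largest is 7, between Taxon_F and Taxon_J.

7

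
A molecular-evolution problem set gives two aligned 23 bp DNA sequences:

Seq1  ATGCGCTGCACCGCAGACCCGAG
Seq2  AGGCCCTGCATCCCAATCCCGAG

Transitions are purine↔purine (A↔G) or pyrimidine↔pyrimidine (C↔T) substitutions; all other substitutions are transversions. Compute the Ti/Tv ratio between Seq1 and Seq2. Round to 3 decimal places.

The sequences differ at positions 2 (T/G, transversion), 5 (G/C, transversion), 11 (C/T, transition), 13 (G/C, transversion), 16 (G/A, transition), 17 (A/T, transversion).
Of the 6 differences, 2 transitions and 4 transversions, so Ti/Tv = 2/4 = 0.500.

0.500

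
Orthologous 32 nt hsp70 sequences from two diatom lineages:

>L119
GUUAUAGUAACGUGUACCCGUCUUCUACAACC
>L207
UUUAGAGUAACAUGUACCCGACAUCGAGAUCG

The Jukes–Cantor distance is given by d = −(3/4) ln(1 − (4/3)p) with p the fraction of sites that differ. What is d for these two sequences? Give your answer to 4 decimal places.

Mismatches occur at site 1 (G↔U), site 5 (U↔G), site 12 (G↔A), site 21 (U↔A), site 23 (U↔A), site 26 (U↔G), site 28 (C↔G), site 30 (A↔U), site 32 (C↔G).
p = 9/32 = 0.281250.
d = −0.75 · ln(1 − (4/3)·0.281250) = −0.75 · ln(0.625000) = −0.75 · (-0.470004) = 0.3525.

0.3525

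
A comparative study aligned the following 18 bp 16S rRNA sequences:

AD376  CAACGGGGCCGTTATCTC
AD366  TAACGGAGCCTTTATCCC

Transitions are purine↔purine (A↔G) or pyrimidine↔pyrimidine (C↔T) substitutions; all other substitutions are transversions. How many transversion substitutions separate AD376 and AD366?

1

Mismatches occur at site 1 (C↔T, transition), site 7 (G↔A, transition), site 11 (G↔T, transversion), site 17 (T↔C, transition).
Of the 4 differences, 3 transitions and 1 transversion, so the answer is 1.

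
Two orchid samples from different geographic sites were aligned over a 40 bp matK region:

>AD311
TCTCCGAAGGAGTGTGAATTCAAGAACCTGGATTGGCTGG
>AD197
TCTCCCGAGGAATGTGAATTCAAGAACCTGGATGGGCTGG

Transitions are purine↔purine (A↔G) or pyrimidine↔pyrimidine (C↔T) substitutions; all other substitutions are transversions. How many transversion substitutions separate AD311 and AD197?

Mismatches occur at site 6 (G→C, transversion), site 7 (A→G, transition), site 12 (G→A, transition), site 34 (T→G, transversion).
Of the 4 differences, 2 transitions and 2 transversions, so the answer is 2.

2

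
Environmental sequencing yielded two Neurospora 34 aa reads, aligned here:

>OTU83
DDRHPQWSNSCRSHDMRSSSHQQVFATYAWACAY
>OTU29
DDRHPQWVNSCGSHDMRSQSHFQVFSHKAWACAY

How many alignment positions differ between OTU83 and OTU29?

7

Mismatches occur at site 8 (S→V), site 12 (R→G), site 19 (S→Q), site 22 (Q→F), site 26 (A→S), site 27 (T→H), site 28 (Y→K).
That gives 7 mismatches out of 34 aligned sites, so the Hamming distance is 7.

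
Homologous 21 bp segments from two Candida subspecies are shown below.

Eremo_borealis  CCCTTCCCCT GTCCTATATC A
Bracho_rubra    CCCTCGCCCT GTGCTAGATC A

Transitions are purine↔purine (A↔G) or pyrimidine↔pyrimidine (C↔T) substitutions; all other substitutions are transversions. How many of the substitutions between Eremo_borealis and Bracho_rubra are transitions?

1

The sequences differ at positions 5 (T/C, transition), 6 (C/G, transversion), 13 (C/G, transversion), 17 (T/G, transversion).
Of the 4 differences, 1 transition and 3 transversions, so the answer is 1.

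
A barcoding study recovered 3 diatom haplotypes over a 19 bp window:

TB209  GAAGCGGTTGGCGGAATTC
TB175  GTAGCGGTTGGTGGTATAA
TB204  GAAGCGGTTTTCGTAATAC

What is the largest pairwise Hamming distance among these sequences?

7

Pairwise Hamming distances:
  TB209 vs TB175: 5
  TB209 vs TB204: 4
  TB175 vs TB204: 7
The largest is 7, between TB175 and TB204.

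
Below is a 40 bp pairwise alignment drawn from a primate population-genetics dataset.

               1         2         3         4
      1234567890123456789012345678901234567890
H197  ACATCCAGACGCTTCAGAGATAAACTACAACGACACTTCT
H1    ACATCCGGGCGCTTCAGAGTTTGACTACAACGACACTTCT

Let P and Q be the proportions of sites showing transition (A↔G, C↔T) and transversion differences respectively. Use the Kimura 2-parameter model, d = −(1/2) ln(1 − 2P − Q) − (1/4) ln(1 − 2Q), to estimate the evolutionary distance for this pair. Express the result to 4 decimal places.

Mismatches occur at site 7 (A→G, transition), site 9 (A→G, transition), site 20 (A→T, transversion), site 22 (A→T, transversion), site 23 (A→G, transition).
Of the 5 differences, 3 transitions and 2 transversions over 40 sites: P = 3/40 = 0.075000, Q = 2/40 = 0.050000.
d = −0.5·ln(0.800000) − 0.25·ln(0.900000) = −0.5·(-0.223144) − 0.25·(-0.105361) = 0.1379.

0.1379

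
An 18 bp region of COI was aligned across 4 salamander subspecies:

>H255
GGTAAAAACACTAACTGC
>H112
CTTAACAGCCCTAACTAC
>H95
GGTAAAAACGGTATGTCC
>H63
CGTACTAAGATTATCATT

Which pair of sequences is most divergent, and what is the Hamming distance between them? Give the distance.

Pairwise Hamming distances:
  H255 vs H112: 6
  H255 vs H95: 5
  H255 vs H63: 9
  H112 vs H95: 9
  H112 vs H63: 11
  H95 vs H63: 10
The largest is 11, between H112 and H63.

11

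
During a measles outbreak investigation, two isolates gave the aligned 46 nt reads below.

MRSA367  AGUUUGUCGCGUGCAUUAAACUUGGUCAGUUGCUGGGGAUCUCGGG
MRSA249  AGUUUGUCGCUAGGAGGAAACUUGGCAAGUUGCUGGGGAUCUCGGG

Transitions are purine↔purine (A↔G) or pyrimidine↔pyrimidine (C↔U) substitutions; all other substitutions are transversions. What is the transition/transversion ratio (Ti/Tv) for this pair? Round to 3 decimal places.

0.167

Mismatches occur at site 11 (G→U, transversion), site 12 (U→A, transversion), site 14 (C→G, transversion), site 16 (U→G, transversion), site 17 (U→G, transversion), site 26 (U→C, transition), site 27 (C→A, transversion).
Of the 7 differences, 1 transition and 6 transversions, so Ti/Tv = 1/6 = 0.167.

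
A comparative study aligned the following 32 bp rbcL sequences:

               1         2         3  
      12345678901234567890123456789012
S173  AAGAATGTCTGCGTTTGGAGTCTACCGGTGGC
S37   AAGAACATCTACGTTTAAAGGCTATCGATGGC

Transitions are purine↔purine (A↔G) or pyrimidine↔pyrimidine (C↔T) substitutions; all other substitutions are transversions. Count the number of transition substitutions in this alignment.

Differing sites — 6:T/C (Ti); 7:G/A (Ti); 11:G/A (Ti); 17:G/A (Ti); 18:G/A (Ti); 21:T/G (Tv); 25:C/T (Ti); 28:G/A (Ti).
Of the 8 differences, 7 transitions and 1 transversion, so the answer is 7.

7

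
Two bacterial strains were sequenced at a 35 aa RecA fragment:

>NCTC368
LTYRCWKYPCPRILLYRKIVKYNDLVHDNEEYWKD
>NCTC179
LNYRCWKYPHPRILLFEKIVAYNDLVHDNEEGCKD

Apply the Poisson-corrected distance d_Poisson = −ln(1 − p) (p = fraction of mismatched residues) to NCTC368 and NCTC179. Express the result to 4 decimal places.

0.2231

The sequences differ at positions 2 (T/N), 10 (C/H), 16 (Y/F), 17 (R/E), 21 (K/A), 32 (Y/G), 33 (W/C).
p = 7/35 = 0.200000.
d = −ln(1 − 0.200000) = −ln(0.800000) = 0.2231.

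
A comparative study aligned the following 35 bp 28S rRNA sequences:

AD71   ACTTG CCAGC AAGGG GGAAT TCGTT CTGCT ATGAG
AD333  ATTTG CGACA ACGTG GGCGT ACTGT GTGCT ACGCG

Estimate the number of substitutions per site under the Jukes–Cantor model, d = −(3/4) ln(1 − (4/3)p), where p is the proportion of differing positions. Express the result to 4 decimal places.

Mismatches occur at site 2 (C/T), site 7 (C/G), site 9 (G/C), site 10 (C/A), site 12 (A/C), site 14 (G/T), site 18 (A/C), site 19 (A/G), site 21 (T/A), site 23 (G/T), site 24 (T/G), site 26 (C/G), site 32 (T/C), site 34 (A/C).
p = 14/35 = 0.400000.
d = −0.75 · ln(1 − (4/3)·0.400000) = −0.75 · ln(0.466667) = −0.75 · (-0.762139) = 0.5716.

0.5716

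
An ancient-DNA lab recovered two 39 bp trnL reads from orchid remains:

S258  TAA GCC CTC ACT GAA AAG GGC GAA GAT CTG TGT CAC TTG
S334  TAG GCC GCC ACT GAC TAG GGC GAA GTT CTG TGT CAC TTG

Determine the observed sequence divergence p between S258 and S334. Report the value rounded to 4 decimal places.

Differing sites — 3:A/G; 7:C/G; 8:T/C; 15:A/C; 16:A/T; 26:A/T.
There are 6 differences over 39 sites, so p = 6/39 = 0.1538.

0.1538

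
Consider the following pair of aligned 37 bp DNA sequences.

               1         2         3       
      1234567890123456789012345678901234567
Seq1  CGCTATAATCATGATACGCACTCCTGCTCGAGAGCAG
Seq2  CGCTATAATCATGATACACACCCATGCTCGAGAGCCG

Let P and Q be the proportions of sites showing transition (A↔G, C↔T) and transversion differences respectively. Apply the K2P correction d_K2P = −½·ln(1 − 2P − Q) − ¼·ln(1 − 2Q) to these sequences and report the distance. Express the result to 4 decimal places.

0.1171

The sequences differ at positions 18 (G/A, transition), 22 (T/C, transition), 24 (C/A, transversion), 36 (A/C, transversion).
Of the 4 differences, 2 transitions and 2 transversions over 37 sites: P = 2/37 = 0.054054, Q = 2/37 = 0.054054.
d = −0.5·ln(0.837838) − 0.25·ln(0.891892) = −0.5·(-0.176931) − 0.25·(-0.114410) = 0.1171.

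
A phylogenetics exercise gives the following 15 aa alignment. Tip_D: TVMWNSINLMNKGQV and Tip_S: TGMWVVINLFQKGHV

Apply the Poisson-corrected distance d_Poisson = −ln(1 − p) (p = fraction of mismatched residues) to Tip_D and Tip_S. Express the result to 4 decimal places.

0.5108

The sequences differ at positions 2 (V/G), 5 (N/V), 6 (S/V), 10 (M/F), 11 (N/Q), 14 (Q/H).
p = 6/15 = 0.400000.
d = −ln(1 − 0.400000) = −ln(0.600000) = 0.5108.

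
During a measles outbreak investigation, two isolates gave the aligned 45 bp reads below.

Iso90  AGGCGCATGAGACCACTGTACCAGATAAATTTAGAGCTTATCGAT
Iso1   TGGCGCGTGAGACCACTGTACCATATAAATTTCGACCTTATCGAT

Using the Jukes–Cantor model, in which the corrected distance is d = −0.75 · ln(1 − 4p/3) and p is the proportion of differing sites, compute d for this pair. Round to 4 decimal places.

Differing sites — 1:A/T; 7:A/G; 24:G/T; 33:A/C; 36:G/C.
p = 5/45 = 0.111111.
d = −0.75 · ln(1 − (4/3)·0.111111) = −0.75 · ln(0.851852) = −0.75 · (-0.160342) = 0.1203.

0.1203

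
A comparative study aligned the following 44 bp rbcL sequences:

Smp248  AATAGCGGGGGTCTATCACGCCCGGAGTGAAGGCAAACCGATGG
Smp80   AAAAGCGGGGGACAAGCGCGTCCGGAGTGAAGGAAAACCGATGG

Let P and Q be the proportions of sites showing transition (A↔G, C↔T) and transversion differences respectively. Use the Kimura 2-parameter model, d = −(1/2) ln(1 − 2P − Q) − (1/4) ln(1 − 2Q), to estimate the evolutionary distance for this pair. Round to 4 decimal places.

Differing sites — 3:T/A (Tv); 12:T/A (Tv); 14:T/A (Tv); 16:T/G (Tv); 18:A/G (Ti); 21:C/T (Ti); 34:C/A (Tv).
Of the 7 differences, 2 transitions and 5 transversions over 44 sites: P = 2/44 = 0.045455, Q = 5/44 = 0.113636.
d = −0.5·ln(0.795454) − 0.25·ln(0.772728) = −0.5·(-0.228842) − 0.25·(-0.257828) = 0.1789.

0.1789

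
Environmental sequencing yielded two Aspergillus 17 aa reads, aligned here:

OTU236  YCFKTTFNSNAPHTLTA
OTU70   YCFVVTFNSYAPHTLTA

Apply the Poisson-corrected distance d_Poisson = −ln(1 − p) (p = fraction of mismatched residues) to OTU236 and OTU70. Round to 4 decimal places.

0.1942

Differing sites — 4:K/V; 5:T/V; 10:N/Y.
p = 3/17 = 0.176471.
d = −ln(1 − 0.176471) = −ln(0.823529) = 0.1942.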